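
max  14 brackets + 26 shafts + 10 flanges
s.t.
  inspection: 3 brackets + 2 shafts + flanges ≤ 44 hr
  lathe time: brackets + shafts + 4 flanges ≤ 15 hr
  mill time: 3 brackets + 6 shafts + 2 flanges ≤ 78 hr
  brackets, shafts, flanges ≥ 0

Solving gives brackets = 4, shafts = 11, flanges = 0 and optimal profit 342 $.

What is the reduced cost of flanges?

Check each constraint at x*: inspection 34/44 (slack 10); lathe time 15/15 (tight); mill time 78/78 (tight).
Since inspection is not tight, its dual is 0.
Dual feasibility on the basic columns requires 1·y_lathe time + 3·y_mill time = 14, 1·y_lathe time + 6·y_mill time = 26.
→ y_lathe time = 2 and y_mill time = 4.
Reduced cost of flanges: c₃ − yᵀa₃ = 10 − (2·4 + 4·2) = 10 − 16 = -6.

-6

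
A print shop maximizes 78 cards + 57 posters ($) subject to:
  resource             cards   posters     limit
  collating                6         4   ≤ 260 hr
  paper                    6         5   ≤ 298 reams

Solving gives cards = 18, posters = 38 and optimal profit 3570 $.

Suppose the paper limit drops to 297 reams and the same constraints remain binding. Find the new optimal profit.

3565

Check each constraint at x*: collating 260/260 (tight); paper 298/298 (tight).
From A_Bᵀ y = c: 6·y_collating + 6·y_paper = 78; 4·y_collating + 5·y_paper = 57.
Solving: y_collating = 8, y_paper = 5.
Δz = y_paper·Δb = 5 × (-1) = -5, so new z* = 3570 − 5 = 3565.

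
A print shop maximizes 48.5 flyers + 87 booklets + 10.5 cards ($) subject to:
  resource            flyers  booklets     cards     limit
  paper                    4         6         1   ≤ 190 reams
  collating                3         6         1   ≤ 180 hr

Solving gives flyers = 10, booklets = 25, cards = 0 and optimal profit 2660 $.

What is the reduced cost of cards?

Check each constraint at x*: paper 190/190 (tight); collating 180/180 (tight).
The binding rows give the dual system: 4·y_paper + 3·y_collating = 48.5 and 6·y_paper + 6·y_collating = 87.
Solving: y_paper = 5, y_collating = 9.5.
Reduced cost of cards: c₃ − yᵀa₃ = 10.5 − (5·1 + 9.5·1) = 10.5 − 14.5 = -4.

-4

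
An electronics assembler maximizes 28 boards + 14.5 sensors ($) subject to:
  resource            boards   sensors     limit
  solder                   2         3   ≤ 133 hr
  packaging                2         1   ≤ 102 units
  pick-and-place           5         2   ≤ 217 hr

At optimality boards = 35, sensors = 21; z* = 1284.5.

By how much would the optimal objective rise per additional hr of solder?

1.5

Binding: solder and pick-and-place. Non-binding: packaging (11 unused).
Slack constraints have shadow price 0 (complementary slackness).
From A_Bᵀ y = c: 2·y_solder + 5·y_pick-and-place = 28; 3·y_solder + 2·y_pick-and-place = 14.5.
This yields shadow prices y_solder = 1.5, y_pick-and-place = 5.
Shadow price of solder = 1.5.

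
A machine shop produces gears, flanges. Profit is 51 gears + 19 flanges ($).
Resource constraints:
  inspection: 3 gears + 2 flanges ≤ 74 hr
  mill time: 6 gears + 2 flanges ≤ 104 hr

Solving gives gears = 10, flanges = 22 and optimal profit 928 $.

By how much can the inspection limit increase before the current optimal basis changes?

Binding constraints: inspection, mill time. The basis is B = [[3,2],[6,2]] with det -6.
Per unit increase in inspection, x* moves by d = (-0.3333, 1).
The basis stays optimal until gears reaches 0; allowable increase = 30 hr.

30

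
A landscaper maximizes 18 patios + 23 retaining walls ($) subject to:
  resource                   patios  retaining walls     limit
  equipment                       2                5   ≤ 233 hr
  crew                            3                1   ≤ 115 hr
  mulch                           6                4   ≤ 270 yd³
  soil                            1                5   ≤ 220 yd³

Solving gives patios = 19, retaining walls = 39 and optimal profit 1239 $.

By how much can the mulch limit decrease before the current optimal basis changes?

Binding constraints: equipment, mulch. The basis is B = [[2,5],[6,4]] with det -22.
Per unit decrease in mulch, x* moves by d = (-0.2273, 0.0909).
The basis stays optimal until soil becomes binding; allowable decrease = 26.4 yd³.

26.4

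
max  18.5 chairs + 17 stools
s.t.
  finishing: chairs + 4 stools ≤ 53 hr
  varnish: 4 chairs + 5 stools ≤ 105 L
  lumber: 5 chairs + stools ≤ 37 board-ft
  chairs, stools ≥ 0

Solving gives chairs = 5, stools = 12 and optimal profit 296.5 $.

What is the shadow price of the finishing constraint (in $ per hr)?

3.5

Binding: finishing and lumber. Non-binding: varnish (25 unused).
Slack constraints have shadow price 0 (complementary slackness).
The binding rows give the dual system: 1·y_finishing + 5·y_lumber = 18.5 and 4·y_finishing + 1·y_lumber = 17.
→ y_finishing = 3.5 and y_lumber = 3.
Shadow price of finishing = 3.5.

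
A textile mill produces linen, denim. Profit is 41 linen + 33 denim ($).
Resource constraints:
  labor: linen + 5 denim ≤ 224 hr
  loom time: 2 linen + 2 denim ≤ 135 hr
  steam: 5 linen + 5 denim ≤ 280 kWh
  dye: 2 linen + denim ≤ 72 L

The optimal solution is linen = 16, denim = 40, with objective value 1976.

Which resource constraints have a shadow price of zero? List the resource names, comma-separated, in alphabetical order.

labor: 216/224 (slack 8)
loom time: 112/135 (slack 23)
steam: 280/280 (binding)
dye: 72/72 (binding)
By complementary slackness, a constraint with positive slack has shadow price 0 → labor, loom time.

labor, loom time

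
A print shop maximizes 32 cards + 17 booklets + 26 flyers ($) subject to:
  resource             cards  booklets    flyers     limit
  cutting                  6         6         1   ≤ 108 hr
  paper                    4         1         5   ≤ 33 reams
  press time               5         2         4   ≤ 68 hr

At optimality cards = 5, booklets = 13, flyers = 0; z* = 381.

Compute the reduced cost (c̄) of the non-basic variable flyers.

-1

At the optimum: cutting uses 108 of 108 (binding); paper uses 33 of 33 (binding); press time uses 51 of 68 (slack = 17).
Slack constraints have shadow price 0 (complementary slackness).
Dual feasibility on the basic columns requires 6·y_cutting + 4·y_paper = 32, 6·y_cutting + 1·y_paper = 17.
→ y_cutting = 2 and y_paper = 5.
Reduced cost of flyers: c₃ − yᵀa₃ = 26 − (2·1 + 5·5) = 26 − 27 = -1.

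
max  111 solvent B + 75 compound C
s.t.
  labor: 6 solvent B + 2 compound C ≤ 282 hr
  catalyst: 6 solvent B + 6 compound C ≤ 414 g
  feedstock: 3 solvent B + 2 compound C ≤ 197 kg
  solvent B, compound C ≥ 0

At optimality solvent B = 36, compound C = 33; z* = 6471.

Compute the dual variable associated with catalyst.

9.5

Check each constraint at x*: labor 282/282 (tight); catalyst 414/414 (tight); feedstock 174/197 (slack 23).
By complementary slackness, y = 0 for the non-binding constraint.
From A_Bᵀ y = c: 6·y_labor + 6·y_catalyst = 111; 2·y_labor + 6·y_catalyst = 75.
→ y_labor = 9 and y_catalyst = 9.5.
Shadow price of catalyst = 9.5.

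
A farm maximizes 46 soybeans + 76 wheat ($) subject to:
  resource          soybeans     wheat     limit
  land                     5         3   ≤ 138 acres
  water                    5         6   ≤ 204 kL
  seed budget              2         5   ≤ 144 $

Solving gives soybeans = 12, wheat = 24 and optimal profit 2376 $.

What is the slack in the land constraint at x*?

land used = 5·12 + 3·24 = 132; slack = 138 − 132 = 6.

6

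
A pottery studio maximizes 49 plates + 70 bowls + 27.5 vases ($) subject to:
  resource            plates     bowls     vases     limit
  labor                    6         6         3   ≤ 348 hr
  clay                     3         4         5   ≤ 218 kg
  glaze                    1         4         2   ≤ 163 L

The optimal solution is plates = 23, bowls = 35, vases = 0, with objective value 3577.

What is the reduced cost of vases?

-7.5

At the optimum: labor uses 348 of 348 (binding); clay uses 209 of 218 (slack = 9); glaze uses 163 of 163 (binding).
By complementary slackness, y = 0 for the non-binding constraint.
The binding rows give the dual system: 6·y_labor + 1·y_glaze = 49 and 6·y_labor + 4·y_glaze = 70.
Solving: y_labor = 7, y_glaze = 7.
Reduced cost of vases: c₃ − yᵀa₃ = 27.5 − (7·3 + 7·2) = 27.5 − 35 = -7.5.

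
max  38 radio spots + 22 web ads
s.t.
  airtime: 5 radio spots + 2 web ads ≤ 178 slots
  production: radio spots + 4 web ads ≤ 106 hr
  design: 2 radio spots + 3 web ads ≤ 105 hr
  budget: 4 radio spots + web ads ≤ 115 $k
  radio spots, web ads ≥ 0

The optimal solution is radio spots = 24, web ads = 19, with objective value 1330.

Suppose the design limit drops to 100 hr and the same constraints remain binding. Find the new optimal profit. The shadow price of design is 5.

1305

Δb = -5, so new z* = 1330 + (5)·(-5) = 1330 − 25 = 1305.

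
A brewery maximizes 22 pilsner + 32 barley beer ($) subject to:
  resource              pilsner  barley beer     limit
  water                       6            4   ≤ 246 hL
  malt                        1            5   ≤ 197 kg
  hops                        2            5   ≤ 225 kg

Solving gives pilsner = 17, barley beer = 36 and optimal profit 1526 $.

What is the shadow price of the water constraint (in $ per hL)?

Check each constraint at x*: water 246/246 (tight); malt 197/197 (tight); hops 214/225 (slack 11).
By complementary slackness, y = 0 for the non-binding constraint.
The binding rows give the dual system: 6·y_water + 1·y_malt = 22 and 4·y_water + 5·y_malt = 32.
→ y_water = 3 and y_malt = 4.
Shadow price of water = 3.

3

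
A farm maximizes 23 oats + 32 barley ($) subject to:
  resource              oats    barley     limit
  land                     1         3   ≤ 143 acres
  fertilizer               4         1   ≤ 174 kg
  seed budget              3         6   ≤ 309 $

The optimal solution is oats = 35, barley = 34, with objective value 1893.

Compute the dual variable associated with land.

0

Check each constraint at x*: land 137/143 (slack 6); fertilizer 174/174 (tight); seed budget 309/309 (tight).
By complementary slackness, y = 0 for the non-binding constraint.
From A_Bᵀ y = c: 4·y_fertilizer + 3·y_seed budget = 23; 1·y_fertilizer + 6·y_seed budget = 32.
Solving: y_fertilizer = 2, y_seed budget = 5.
Shadow price of land = 0.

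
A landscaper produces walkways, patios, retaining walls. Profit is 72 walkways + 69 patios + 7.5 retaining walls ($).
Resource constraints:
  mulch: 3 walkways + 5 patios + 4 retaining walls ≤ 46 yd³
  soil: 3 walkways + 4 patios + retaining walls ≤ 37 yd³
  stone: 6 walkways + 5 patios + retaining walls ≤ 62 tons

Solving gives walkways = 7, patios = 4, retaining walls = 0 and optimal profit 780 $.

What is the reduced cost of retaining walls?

-7.5

At the optimum: mulch uses 41 of 46 (slack = 5); soil uses 37 of 37 (binding); stone uses 62 of 62 (binding).
By complementary slackness, y = 0 for the non-binding constraint.
The binding rows give the dual system: 3·y_soil + 6·y_stone = 72 and 4·y_soil + 5·y_stone = 69.
Solving: y_soil = 6, y_stone = 9.
Reduced cost of retaining walls: c₃ − yᵀa₃ = 7.5 − (6·1 + 9·1) = 7.5 − 15 = -7.5.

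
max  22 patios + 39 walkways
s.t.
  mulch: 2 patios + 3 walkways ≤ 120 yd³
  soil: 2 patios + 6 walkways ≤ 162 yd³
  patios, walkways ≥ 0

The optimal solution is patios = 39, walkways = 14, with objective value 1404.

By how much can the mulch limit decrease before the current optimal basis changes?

Binding constraints: mulch, soil. The basis is B = [[2,3],[2,6]] with det 6.
Per unit decrease in mulch, x* moves by d = (-1, 0.3333).
The basis stays optimal until patios reaches 0; allowable decrease = 39 yd³.

39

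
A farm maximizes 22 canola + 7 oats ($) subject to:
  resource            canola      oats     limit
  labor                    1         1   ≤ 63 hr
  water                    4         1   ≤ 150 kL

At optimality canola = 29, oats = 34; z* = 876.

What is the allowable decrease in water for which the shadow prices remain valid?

87

Binding constraints: labor, water. The basis is B = [[1,1],[4,1]] with det -3.
Per unit decrease in water, x* moves by d = (-0.3333, 0.3333).
The basis stays optimal until canola reaches 0; allowable decrease = 87 kL.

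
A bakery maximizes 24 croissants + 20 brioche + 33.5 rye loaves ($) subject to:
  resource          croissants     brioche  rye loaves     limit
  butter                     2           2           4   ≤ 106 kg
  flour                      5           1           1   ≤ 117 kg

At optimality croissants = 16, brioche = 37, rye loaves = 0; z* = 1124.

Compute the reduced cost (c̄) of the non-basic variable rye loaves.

-5.5

At the optimum: butter uses 106 of 106 (binding); flour uses 117 of 117 (binding).
The binding rows give the dual system: 2·y_butter + 5·y_flour = 24 and 2·y_butter + 1·y_flour = 20.
→ y_butter = 9.5 and y_flour = 1.
Reduced cost of rye loaves: c₃ − yᵀa₃ = 33.5 − (9.5·4 + 1·1) = 33.5 − 39 = -5.5.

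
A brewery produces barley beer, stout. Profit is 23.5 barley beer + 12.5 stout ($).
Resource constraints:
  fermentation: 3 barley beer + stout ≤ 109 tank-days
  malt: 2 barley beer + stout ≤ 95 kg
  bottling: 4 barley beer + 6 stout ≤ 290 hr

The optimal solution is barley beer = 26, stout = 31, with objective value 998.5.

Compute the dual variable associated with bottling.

1

At the optimum: fermentation uses 109 of 109 (binding); malt uses 83 of 95 (slack = 12); bottling uses 290 of 290 (binding).
By complementary slackness, y = 0 for the non-binding constraint.
The binding rows give the dual system: 3·y_fermentation + 4·y_bottling = 23.5 and 1·y_fermentation + 6·y_bottling = 12.5.
→ y_fermentation = 6.5 and y_bottling = 1.
Shadow price of bottling = 1.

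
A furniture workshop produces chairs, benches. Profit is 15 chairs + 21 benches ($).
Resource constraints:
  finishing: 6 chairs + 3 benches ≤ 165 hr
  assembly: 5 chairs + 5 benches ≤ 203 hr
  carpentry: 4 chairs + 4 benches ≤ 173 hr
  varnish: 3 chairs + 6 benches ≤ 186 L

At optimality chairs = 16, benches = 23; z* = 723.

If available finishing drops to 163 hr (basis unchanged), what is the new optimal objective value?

Check each constraint at x*: finishing 165/165 (tight); assembly 195/203 (slack 8); carpentry 156/173 (slack 17); varnish 186/186 (tight).
Since assembly, carpentry are not tight, their duals are 0.
From A_Bᵀ y = c: 6·y_finishing + 3·y_varnish = 15; 3·y_finishing + 6·y_varnish = 21.
→ y_finishing = 1 and y_varnish = 3.
Δz = y_finishing·Δb = 1 × (-2) = -2, so new z* = 723 − 2 = 721.

721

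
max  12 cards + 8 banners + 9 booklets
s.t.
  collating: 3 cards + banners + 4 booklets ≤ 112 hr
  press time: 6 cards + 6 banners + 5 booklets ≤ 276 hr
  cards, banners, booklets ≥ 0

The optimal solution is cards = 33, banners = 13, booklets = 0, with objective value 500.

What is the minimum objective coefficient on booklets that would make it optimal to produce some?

13

Check each constraint at x*: collating 112/112 (tight); press time 276/276 (tight).
The binding rows give the dual system: 3·y_collating + 6·y_press time = 12 and 1·y_collating + 6·y_press time = 8.
This yields shadow prices y_collating = 2, y_press time = 1.
booklets enters the basis when its profit ≥ yᵀa₃ = 2·4 + 1·5 = 13.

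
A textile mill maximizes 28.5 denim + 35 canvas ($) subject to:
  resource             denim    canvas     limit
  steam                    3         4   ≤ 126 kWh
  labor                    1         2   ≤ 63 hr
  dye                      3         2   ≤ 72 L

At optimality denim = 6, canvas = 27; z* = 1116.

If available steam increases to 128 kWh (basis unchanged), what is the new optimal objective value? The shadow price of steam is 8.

Δb = 2, so new z* = 1116 + (8)·(2) = 1116 + 16 = 1132.

1132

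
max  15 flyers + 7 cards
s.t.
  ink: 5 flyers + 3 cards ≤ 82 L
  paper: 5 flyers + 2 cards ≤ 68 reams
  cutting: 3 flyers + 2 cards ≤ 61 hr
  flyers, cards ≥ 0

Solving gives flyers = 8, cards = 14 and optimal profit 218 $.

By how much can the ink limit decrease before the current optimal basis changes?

14

Binding constraints: ink, paper. The basis is B = [[5,3],[5,2]] with det -5.
Per unit decrease in ink, x* moves by d = (0.4, -1).
The basis stays optimal until cards reaches 0; allowable decrease = 14 L.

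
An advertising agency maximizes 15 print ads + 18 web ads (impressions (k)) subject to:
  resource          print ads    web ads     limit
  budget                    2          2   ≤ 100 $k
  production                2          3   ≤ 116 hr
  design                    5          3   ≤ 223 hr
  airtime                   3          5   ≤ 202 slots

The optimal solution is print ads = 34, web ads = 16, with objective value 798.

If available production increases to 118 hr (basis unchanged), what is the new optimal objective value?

804

Binding: budget and production. Non-binding: design (5 unused), airtime (20 unused).
By complementary slackness, y = 0 for the non-binding constraints.
Dual feasibility on the basic columns requires 2·y_budget + 2·y_production = 15, 2·y_budget + 3·y_production = 18.
→ y_budget = 4.5 and y_production = 3.
Δz = y_production·Δb = 3 × (2) = 6, so new z* = 798 + 6 = 804.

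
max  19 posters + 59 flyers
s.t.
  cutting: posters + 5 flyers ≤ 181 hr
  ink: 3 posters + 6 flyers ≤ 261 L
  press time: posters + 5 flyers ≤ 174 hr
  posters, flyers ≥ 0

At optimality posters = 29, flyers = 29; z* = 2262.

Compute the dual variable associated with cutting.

0

At the optimum: cutting uses 174 of 181 (slack = 7); ink uses 261 of 261 (binding); press time uses 174 of 174 (binding).
By complementary slackness, y = 0 for the non-binding constraint.
From A_Bᵀ y = c: 3·y_ink + 1·y_press time = 19; 6·y_ink + 5·y_press time = 59.
Solving: y_ink = 4, y_press time = 7.
Shadow price of cutting = 0.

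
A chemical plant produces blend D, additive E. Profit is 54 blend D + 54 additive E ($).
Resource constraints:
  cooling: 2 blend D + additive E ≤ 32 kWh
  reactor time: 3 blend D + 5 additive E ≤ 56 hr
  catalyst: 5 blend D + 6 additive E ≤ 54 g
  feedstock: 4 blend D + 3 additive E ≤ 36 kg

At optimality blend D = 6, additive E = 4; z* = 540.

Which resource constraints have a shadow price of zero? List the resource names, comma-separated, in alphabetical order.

cooling, reactor time

cooling: 16/32 (slack 16)
reactor time: 38/56 (slack 18)
catalyst: 54/54 (binding)
feedstock: 36/36 (binding)
By complementary slackness, a constraint with positive slack has shadow price 0 → cooling, reactor time.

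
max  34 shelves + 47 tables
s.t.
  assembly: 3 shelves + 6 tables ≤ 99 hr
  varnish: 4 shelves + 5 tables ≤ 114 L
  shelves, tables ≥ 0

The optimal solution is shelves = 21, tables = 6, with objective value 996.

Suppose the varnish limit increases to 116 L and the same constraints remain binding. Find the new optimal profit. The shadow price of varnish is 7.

Δb = 2, so new z* = 996 + (7)·(2) = 996 + 14 = 1010.

1010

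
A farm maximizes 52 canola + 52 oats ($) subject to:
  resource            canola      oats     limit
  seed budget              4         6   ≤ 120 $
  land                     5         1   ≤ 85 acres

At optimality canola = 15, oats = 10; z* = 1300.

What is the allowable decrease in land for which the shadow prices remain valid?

65

Binding constraints: seed budget, land. The basis is B = [[4,6],[5,1]] with det -26.
Per unit decrease in land, x* moves by d = (-0.2308, 0.1538).
The basis stays optimal until canola reaches 0; allowable decrease = 65 acres.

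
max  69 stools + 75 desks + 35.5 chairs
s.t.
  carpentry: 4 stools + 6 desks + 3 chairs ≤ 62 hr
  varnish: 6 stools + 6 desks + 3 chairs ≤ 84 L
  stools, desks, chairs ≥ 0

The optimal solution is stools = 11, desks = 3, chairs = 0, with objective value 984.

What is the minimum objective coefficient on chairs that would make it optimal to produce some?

37.5

Check each constraint at x*: carpentry 62/62 (tight); varnish 84/84 (tight).
The binding rows give the dual system: 4·y_carpentry + 6·y_varnish = 69 and 6·y_carpentry + 6·y_varnish = 75.
This yields shadow prices y_carpentry = 3, y_varnish = 9.5.
chairs enters the basis when its profit ≥ yᵀa₃ = 3·3 + 9.5·3 = 37.5.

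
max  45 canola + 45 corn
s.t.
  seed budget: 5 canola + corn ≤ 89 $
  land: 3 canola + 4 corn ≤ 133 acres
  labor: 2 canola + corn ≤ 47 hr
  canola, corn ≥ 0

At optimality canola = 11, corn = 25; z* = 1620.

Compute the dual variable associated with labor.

9

Check each constraint at x*: seed budget 80/89 (slack 9); land 133/133 (tight); labor 47/47 (tight).
By complementary slackness, y = 0 for the non-binding constraint.
The binding rows give the dual system: 3·y_land + 2·y_labor = 45 and 4·y_land + 1·y_labor = 45.
Solving: y_land = 9, y_labor = 9.
Shadow price of labor = 9.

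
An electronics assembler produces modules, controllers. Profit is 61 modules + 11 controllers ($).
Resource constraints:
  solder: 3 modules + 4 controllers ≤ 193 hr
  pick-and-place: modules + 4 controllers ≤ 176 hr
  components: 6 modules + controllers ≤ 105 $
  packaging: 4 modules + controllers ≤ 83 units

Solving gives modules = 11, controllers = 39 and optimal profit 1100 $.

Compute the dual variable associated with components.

8.5

At the optimum: solder uses 189 of 193 (slack = 4); pick-and-place uses 167 of 176 (slack = 9); components uses 105 of 105 (binding); packaging uses 83 of 83 (binding).
Since solder, pick-and-place are not tight, their duals are 0.
The binding rows give the dual system: 6·y_components + 4·y_packaging = 61 and 1·y_components + 1·y_packaging = 11.
Solving: y_components = 8.5, y_packaging = 2.5.
Shadow price of components = 8.5.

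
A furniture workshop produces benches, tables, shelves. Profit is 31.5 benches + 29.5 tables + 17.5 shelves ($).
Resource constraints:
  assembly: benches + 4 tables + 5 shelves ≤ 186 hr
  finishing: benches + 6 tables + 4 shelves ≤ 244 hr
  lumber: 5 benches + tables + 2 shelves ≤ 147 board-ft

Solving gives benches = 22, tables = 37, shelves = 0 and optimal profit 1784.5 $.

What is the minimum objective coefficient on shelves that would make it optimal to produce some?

Check each constraint at x*: assembly 170/186 (slack 16); finishing 244/244 (tight); lumber 147/147 (tight).
By complementary slackness, y = 0 for the non-binding constraint.
Dual feasibility on the basic columns requires 1·y_finishing + 5·y_lumber = 31.5, 6·y_finishing + 1·y_lumber = 29.5.
Solving: y_finishing = 4, y_lumber = 5.5.
shelves enters the basis when its profit ≥ yᵀa₃ = 4·4 + 5.5·2 = 27.

27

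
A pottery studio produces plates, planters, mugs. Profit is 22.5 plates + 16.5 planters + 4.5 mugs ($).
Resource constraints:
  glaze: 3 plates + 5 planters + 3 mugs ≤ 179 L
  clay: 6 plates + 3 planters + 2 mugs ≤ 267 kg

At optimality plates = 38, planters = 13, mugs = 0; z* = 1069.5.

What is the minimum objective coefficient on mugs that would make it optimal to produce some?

Both glaze and clay are binding at x*.
Dual feasibility on the basic columns requires 3·y_glaze + 6·y_clay = 22.5, 5·y_glaze + 3·y_clay = 16.5.
This yields shadow prices y_glaze = 1.5, y_clay = 3.
mugs enters the basis when its profit ≥ yᵀa₃ = 1.5·3 + 3·2 = 10.5.

10.5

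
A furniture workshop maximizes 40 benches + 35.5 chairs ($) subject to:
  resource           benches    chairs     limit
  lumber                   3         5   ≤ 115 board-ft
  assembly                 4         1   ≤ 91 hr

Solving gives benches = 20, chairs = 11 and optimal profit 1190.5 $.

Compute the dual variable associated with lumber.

Check each constraint at x*: lumber 115/115 (tight); assembly 91/91 (tight).
Dual feasibility on the basic columns requires 3·y_lumber + 4·y_assembly = 40, 5·y_lumber + 1·y_assembly = 35.5.
→ y_lumber = 6 and y_assembly = 5.5.
Shadow price of lumber = 6.

6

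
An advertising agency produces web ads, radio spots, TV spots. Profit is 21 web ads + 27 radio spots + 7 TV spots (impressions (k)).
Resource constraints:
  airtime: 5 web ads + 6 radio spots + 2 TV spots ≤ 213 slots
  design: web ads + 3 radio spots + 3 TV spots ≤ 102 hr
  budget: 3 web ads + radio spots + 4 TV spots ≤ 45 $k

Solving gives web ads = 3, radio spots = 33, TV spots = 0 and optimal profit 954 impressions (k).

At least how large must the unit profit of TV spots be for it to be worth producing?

Check each constraint at x*: airtime 213/213 (tight); design 102/102 (tight); budget 42/45 (slack 3).
Since budget is not tight, its dual is 0.
Dual feasibility on the basic columns requires 5·y_airtime + 1·y_design = 21, 6·y_airtime + 3·y_design = 27.
Solving: y_airtime = 4, y_design = 1.
TV spots enters the basis when its profit ≥ yᵀa₃ = 4·2 + 1·3 = 11.

11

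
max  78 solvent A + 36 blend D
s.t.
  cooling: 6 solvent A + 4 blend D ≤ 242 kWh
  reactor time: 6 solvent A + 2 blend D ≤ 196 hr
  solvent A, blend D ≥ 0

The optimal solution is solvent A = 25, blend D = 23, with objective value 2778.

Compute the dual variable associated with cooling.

5

At the optimum: cooling uses 242 of 242 (binding); reactor time uses 196 of 196 (binding).
From A_Bᵀ y = c: 6·y_cooling + 6·y_reactor time = 78; 4·y_cooling + 2·y_reactor time = 36.
Solving: y_cooling = 5, y_reactor time = 8.
Shadow price of cooling = 5.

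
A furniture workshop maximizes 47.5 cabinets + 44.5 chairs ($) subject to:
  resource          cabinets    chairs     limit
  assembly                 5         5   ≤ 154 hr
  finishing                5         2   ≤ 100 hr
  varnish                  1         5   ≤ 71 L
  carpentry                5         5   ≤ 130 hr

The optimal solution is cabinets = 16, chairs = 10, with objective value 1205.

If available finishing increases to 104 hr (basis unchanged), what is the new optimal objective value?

Binding: finishing and carpentry. Non-binding: assembly (24 unused), varnish (5 unused).
By complementary slackness, y = 0 for the non-binding constraints.
From A_Bᵀ y = c: 5·y_finishing + 5·y_carpentry = 47.5; 2·y_finishing + 5·y_carpentry = 44.5.
This yields shadow prices y_finishing = 1, y_carpentry = 8.5.
Δz = y_finishing·Δb = 1 × (4) = 4, so new z* = 1205 + 4 = 1209.

1209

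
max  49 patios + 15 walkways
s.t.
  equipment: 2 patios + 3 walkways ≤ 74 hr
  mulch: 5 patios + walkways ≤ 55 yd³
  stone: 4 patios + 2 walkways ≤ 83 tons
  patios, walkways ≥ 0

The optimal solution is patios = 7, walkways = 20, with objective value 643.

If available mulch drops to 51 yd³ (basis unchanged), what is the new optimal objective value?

Check each constraint at x*: equipment 74/74 (tight); mulch 55/55 (tight); stone 68/83 (slack 15).
By complementary slackness, y = 0 for the non-binding constraint.
From A_Bᵀ y = c: 2·y_equipment + 5·y_mulch = 49; 3·y_equipment + 1·y_mulch = 15.
→ y_equipment = 2 and y_mulch = 9.
Δz = y_mulch·Δb = 9 × (-4) = -36, so new z* = 643 − 36 = 607.

607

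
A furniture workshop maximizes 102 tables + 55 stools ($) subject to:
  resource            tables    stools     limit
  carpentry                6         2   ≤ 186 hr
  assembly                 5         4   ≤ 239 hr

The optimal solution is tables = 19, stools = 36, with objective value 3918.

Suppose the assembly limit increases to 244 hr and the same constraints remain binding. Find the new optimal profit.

3963

Check each constraint at x*: carpentry 186/186 (tight); assembly 239/239 (tight).
Dual feasibility on the basic columns requires 6·y_carpentry + 5·y_assembly = 102, 2·y_carpentry + 4·y_assembly = 55.
→ y_carpentry = 9.5 and y_assembly = 9.
Δz = y_assembly·Δb = 9 × (5) = 45, so new z* = 3918 + 45 = 3963.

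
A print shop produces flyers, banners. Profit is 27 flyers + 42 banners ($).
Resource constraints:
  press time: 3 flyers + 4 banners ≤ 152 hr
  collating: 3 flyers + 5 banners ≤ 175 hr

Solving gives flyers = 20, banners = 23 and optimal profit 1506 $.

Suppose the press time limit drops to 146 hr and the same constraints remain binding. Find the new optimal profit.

At the optimum: press time uses 152 of 152 (binding); collating uses 175 of 175 (binding).
From A_Bᵀ y = c: 3·y_press time + 3·y_collating = 27; 4·y_press time + 5·y_collating = 42.
→ y_press time = 3 and y_collating = 6.
Δz = y_press time·Δb = 3 × (-6) = -18, so new z* = 1506 − 18 = 1488.

1488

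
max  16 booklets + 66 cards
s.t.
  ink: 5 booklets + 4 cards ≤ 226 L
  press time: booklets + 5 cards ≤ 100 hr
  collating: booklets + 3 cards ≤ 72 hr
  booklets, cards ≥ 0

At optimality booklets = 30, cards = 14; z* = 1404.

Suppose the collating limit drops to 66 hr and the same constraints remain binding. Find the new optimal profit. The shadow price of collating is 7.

Δb = -6, so new z* = 1404 + (7)·(-6) = 1404 − 42 = 1362.

1362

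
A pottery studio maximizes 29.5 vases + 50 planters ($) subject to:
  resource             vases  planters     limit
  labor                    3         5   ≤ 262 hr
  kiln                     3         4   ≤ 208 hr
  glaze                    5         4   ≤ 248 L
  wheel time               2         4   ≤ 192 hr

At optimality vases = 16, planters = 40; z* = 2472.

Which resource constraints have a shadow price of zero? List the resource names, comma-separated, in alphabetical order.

labor: 248/262 (slack 14)
kiln: 208/208 (binding)
glaze: 240/248 (slack 8)
wheel time: 192/192 (binding)
By complementary slackness, a constraint with positive slack has shadow price 0 → glaze, labor.

glaze, labor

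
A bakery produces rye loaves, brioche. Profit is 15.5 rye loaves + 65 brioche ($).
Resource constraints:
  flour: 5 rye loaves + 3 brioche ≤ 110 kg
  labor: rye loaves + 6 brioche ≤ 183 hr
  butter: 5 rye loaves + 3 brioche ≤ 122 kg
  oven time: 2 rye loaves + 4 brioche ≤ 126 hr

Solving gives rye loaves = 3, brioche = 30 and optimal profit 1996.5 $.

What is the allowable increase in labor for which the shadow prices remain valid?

6

Binding constraints: labor, oven time. The basis is B = [[1,6],[2,4]] with det -8.
Per unit increase in labor, x* moves by d = (-0.5, 0.25).
The basis stays optimal until rye loaves reaches 0; allowable increase = 6 hr.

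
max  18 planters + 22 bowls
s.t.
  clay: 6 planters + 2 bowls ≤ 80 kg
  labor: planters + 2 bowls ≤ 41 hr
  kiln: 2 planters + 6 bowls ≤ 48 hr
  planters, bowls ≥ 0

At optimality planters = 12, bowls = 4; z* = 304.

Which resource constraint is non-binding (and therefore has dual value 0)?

clay: 80/80 (binding)
labor: 20/41 (slack 21)
kiln: 48/48 (binding)
By complementary slackness, a constraint with positive slack has shadow price 0 → labor.

labor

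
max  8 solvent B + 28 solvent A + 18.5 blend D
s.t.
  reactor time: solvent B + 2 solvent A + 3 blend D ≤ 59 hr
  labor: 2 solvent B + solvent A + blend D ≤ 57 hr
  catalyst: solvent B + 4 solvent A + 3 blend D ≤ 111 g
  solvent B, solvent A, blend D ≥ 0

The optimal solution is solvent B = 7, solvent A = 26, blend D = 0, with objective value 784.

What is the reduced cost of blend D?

Check each constraint at x*: reactor time 59/59 (tight); labor 40/57 (slack 17); catalyst 111/111 (tight).
Since labor is not tight, its dual is 0.
The binding rows give the dual system: 1·y_reactor time + 1·y_catalyst = 8 and 2·y_reactor time + 4·y_catalyst = 28.
Solving: y_reactor time = 2, y_catalyst = 6.
Reduced cost of blend D: c₃ − yᵀa₃ = 18.5 − (2·3 + 6·3) = 18.5 − 24 = -5.5.

-5.5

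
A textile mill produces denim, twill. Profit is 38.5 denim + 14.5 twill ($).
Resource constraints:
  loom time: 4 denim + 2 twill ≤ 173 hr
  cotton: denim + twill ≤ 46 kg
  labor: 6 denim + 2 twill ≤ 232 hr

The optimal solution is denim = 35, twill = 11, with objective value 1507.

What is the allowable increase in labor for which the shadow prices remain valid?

Binding constraints: cotton, labor. The basis is B = [[1,1],[6,2]] with det -4.
Per unit increase in labor, x* moves by d = (0.25, -0.25).
The basis stays optimal until loom time becomes binding; allowable increase = 22 hr.

22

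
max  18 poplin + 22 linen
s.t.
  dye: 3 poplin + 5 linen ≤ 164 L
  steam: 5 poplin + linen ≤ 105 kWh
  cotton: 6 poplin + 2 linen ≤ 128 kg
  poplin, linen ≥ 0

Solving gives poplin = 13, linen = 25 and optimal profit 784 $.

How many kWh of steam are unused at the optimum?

steam used = 5·13 + 1·25 = 90; slack = 105 − 90 = 15.

15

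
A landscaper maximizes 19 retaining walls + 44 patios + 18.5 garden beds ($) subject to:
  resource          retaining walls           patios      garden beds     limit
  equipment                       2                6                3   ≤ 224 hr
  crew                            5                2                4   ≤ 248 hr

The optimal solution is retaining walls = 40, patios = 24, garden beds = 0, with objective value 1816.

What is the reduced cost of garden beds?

Both equipment and crew are binding at x*.
The binding rows give the dual system: 2·y_equipment + 5·y_crew = 19 and 6·y_equipment + 2·y_crew = 44.
This yields shadow prices y_equipment = 7, y_crew = 1.
Reduced cost of garden beds: c₃ − yᵀa₃ = 18.5 − (7·3 + 1·4) = 18.5 − 25 = -6.5.

-6.5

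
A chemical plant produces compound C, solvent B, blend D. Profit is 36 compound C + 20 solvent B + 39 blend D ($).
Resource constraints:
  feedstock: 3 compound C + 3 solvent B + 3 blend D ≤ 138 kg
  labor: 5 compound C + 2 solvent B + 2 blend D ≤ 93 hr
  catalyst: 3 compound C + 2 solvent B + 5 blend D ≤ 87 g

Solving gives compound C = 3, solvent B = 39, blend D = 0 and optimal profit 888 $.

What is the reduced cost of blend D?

Binding: labor and catalyst. Non-binding: feedstock (12 unused).
By complementary slackness, y = 0 for the non-binding constraint.
From A_Bᵀ y = c: 5·y_labor + 3·y_catalyst = 36; 2·y_labor + 2·y_catalyst = 20.
This yields shadow prices y_labor = 3, y_catalyst = 7.
Reduced cost of blend D: c₃ − yᵀa₃ = 39 − (3·2 + 7·5) = 39 − 41 = -2.

-2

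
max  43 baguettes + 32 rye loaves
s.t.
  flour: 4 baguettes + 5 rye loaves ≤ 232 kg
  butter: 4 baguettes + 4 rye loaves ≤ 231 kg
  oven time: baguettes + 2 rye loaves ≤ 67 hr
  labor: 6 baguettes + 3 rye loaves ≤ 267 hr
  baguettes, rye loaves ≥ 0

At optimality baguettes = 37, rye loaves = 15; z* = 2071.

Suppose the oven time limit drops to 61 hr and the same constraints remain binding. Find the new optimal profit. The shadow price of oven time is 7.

2029

Δb = -6, so new z* = 2071 + (7)·(-6) = 2071 − 42 = 2029.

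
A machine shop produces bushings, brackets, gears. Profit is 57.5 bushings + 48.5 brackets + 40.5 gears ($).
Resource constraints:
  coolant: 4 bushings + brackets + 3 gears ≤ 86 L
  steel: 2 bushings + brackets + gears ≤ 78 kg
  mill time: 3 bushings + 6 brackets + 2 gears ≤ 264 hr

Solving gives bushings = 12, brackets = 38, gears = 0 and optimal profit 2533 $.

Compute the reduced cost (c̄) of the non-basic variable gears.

-1

At the optimum: coolant uses 86 of 86 (binding); steel uses 62 of 78 (slack = 16); mill time uses 264 of 264 (binding).
By complementary slackness, y = 0 for the non-binding constraint.
From A_Bᵀ y = c: 4·y_coolant + 3·y_mill time = 57.5; 1·y_coolant + 6·y_mill time = 48.5.
This yields shadow prices y_coolant = 9.5, y_mill time = 6.5.
Reduced cost of gears: c₃ − yᵀa₃ = 40.5 − (9.5·3 + 6.5·2) = 40.5 − 41.5 = -1.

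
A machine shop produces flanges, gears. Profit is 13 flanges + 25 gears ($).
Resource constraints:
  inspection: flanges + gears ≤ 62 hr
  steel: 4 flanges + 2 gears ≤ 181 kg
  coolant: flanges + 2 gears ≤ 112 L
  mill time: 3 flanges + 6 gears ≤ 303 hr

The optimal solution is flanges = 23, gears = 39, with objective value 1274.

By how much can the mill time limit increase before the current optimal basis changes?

Binding constraints: inspection, mill time. The basis is B = [[1,1],[3,6]] with det 3.
Per unit increase in mill time, x* moves by d = (-0.3333, 0.3333).
The basis stays optimal until coolant becomes binding; allowable increase = 33 hr.

33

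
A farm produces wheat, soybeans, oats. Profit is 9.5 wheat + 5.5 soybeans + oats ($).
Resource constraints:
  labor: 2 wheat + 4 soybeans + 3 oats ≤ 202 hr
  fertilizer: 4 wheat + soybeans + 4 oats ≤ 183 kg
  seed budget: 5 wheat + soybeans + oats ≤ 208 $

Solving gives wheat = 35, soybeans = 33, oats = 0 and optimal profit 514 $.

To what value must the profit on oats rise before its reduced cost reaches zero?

4.5

Check each constraint at x*: labor 202/202 (tight); fertilizer 173/183 (slack 10); seed budget 208/208 (tight).
Since fertilizer is not tight, its dual is 0.
From A_Bᵀ y = c: 2·y_labor + 5·y_seed budget = 9.5; 4·y_labor + 1·y_seed budget = 5.5.
→ y_labor = 1 and y_seed budget = 1.5.
oats enters the basis when its profit ≥ yᵀa₃ = 1·3 + 1.5·1 = 4.5.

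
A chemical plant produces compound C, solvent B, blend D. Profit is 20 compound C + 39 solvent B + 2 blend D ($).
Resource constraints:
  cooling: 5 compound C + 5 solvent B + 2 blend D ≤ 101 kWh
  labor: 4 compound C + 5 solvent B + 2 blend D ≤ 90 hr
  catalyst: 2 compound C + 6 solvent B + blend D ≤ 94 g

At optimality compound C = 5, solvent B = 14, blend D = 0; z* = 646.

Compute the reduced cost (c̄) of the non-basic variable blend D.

At the optimum: cooling uses 95 of 101 (slack = 6); labor uses 90 of 90 (binding); catalyst uses 94 of 94 (binding).
Slack constraints have shadow price 0 (complementary slackness).
The binding rows give the dual system: 4·y_labor + 2·y_catalyst = 20 and 5·y_labor + 6·y_catalyst = 39.
→ y_labor = 3 and y_catalyst = 4.
Reduced cost of blend D: c₃ − yᵀa₃ = 2 − (3·2 + 4·1) = 2 − 10 = -8.

-8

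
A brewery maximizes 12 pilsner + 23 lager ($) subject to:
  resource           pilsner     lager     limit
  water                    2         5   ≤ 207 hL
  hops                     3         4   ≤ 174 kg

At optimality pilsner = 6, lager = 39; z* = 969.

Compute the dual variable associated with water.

At the optimum: water uses 207 of 207 (binding); hops uses 174 of 174 (binding).
Dual feasibility on the basic columns requires 2·y_water + 3·y_hops = 12, 5·y_water + 4·y_hops = 23.
This yields shadow prices y_water = 3, y_hops = 2.
Shadow price of water = 3.

3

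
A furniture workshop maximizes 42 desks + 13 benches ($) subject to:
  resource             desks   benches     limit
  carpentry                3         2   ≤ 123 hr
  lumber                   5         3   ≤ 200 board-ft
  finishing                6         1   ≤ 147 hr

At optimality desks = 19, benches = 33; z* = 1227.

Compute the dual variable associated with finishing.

5

Check each constraint at x*: carpentry 123/123 (tight); lumber 194/200 (slack 6); finishing 147/147 (tight).
Slack constraints have shadow price 0 (complementary slackness).
The binding rows give the dual system: 3·y_carpentry + 6·y_finishing = 42 and 2·y_carpentry + 1·y_finishing = 13.
Solving: y_carpentry = 4, y_finishing = 5.
Shadow price of finishing = 5.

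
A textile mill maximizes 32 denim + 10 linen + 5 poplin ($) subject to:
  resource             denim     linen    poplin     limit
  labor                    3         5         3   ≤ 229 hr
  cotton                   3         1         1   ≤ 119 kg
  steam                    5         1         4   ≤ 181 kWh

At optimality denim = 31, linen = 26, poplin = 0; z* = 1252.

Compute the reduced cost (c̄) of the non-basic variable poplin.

-8

At the optimum: labor uses 223 of 229 (slack = 6); cotton uses 119 of 119 (binding); steam uses 181 of 181 (binding).
Since labor is not tight, its dual is 0.
Dual feasibility on the basic columns requires 3·y_cotton + 5·y_steam = 32, 1·y_cotton + 1·y_steam = 10.
→ y_cotton = 9 and y_steam = 1.
Reduced cost of poplin: c₃ − yᵀa₃ = 5 − (9·1 + 1·4) = 5 − 13 = -8.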